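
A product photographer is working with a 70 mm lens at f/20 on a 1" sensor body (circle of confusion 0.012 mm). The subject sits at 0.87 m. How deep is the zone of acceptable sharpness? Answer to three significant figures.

68.3 mm

Hyperfocal distance H = f²/(N·c) + f = 70²/(20 × 0.012) + 70 = 4900/0.24 + 70 ≈ 20486.7 mm ≈ 20.49 m.
Near limit Dn = s·(H − f)/(H + s − 2f) = 870 × (20486.7 − 70) / (20486.7 + 870 − 2 × 70) = 870 × 20416.7 / 21216.7 ≈ 837.196 mm.
Far limit Df = s·(H − f)/(H − s) = 870 × (20486.7 − 70) / (20486.7 − 870) = 870 × 20416.7 / 19616.7 ≈ 905.480 mm.
Depth of field = Df − Dn = 905.480 − 837.196 ≈ 68.284 mm.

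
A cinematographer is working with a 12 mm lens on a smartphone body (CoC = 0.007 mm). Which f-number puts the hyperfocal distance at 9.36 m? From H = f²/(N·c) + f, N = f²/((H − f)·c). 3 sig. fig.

f/2.20

Rearrange H = f²/(N·c) + f for N: N = f² / ((H − f)·c).
N = 12² / ((9360 − 12) × 0.007) = 144 / 65.44 ≈ 2.20.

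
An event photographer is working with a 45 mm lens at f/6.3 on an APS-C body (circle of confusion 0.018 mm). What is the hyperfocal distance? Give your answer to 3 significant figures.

Hyperfocal distance H = f²/(N·c) + f = 45²/(6.3 × 0.018) + 45 = 2025/0.1134 + 45 ≈ 17902.1 mm ≈ 17.9 m.

17.9 m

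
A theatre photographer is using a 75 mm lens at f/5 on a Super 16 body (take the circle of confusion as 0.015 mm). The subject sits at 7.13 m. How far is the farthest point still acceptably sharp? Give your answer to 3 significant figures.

Hyperfocal distance H = f²/(N·c) + f = 75²/(5 × 0.015) + 75 = 5625/0.075 + 75 ≈ 75075.0 mm ≈ 75.08 m.
Far limit Df = s·(H − f)/(H − s) = 7130 × (75075.0 − 75) / (75075.0 − 7130) = 7130 × 75000.0 / 67945.0 ≈ 7870.3 mm ≈ 7.87 m.

7.87 m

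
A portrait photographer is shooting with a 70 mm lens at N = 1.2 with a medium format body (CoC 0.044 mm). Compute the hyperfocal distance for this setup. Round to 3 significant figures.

92.9 m

Hyperfocal distance H = f²/(N·c) + f = 70²/(1.2 × 0.044) + 70 = 4900/0.0528 + 70 ≈ 92873.0 mm ≈ 92.9 m.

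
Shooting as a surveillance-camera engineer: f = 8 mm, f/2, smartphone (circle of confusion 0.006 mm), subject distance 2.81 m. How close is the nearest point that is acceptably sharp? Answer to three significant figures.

Hyperfocal distance H = f²/(N·c) + f = 8²/(2 × 0.006) + 8 = 64/0.012 + 8 ≈ 5341.3 mm ≈ 5.341 m.
Near limit Dn = s·(H − f)/(H + s − 2f) = 2810 × (5341.3 − 8) / (5341.3 + 2810 − 2 × 8) = 2810 × 5333.3 / 8135.3 ≈ 1842.2 mm ≈ 1.84 m.

1.84 m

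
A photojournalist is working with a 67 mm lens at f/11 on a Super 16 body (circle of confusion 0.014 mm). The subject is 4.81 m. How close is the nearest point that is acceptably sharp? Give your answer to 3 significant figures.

4.14 m

Hyperfocal distance H = f²/(N·c) + f = 67²/(11 × 0.014) + 67 = 4489/0.154 + 67 ≈ 29216.4 mm ≈ 29.22 m.
Near limit Dn = s·(H − f)/(H + s − 2f) = 4810 × (29216.4 − 67) / (29216.4 + 4810 − 2 × 67) = 4810 × 29149.4 / 33892.4 ≈ 4136.9 mm ≈ 4.14 m.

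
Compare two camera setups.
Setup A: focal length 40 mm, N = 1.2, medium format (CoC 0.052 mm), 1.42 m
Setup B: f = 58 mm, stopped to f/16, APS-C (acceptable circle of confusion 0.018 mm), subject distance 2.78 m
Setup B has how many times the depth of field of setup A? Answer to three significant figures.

8.94

Setup A: H = 40²/(1.2×0.052) + 40 ≈ 25681.0 mm; DoF = Df − Dn = 1500.77 − 1347.48 ≈ 153.29 mm.
Setup B: H = 58²/(16×0.018) + 58 ≈ 11738.6 mm; DoF = Df − Dn = 3624.7 − 2254.6 ≈ 1370.1 mm.
Ratio = 1370.1 / 153.29 ≈ 8.94.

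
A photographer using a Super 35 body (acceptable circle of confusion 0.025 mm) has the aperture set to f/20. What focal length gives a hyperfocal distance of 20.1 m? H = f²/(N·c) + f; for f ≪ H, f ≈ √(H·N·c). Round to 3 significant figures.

From H = f²/(N·c) + f, with f ≪ H: f ≈ √(H·N·c) = √(20100 × 20 × 0.025) = √10050 ≈ 100.2 mm.
The +f correction barely moves this — solving exactly, f² + N·c·f − N·c·H = 0 ⇒ f = (−N·c + √((N·c)² + 4·N·c·H))/2 = (−0.5 + √40200)/2 ≈ 100.00 mm, so f ≈ 100 mm.

100 mm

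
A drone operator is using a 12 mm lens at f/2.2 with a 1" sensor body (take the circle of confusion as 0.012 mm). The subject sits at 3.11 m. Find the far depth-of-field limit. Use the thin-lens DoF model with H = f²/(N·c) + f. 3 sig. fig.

Hyperfocal distance H = f²/(N·c) + f = 12²/(2.2 × 0.012) + 12 = 144/0.0264 + 12 ≈ 5466.5 mm ≈ 5.467 m.
Far limit Df = s·(H − f)/(H − s) = 3110 × (5466.5 − 12) / (5466.5 − 3110) = 3110 × 5454.5 / 2356.5 ≈ 7198.5 mm ≈ 7.20 m.

7.20 m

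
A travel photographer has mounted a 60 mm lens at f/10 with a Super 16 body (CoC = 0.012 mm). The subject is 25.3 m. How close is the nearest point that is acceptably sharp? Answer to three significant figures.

13.7 m

Hyperfocal distance H = f²/(N·c) + f = 60²/(10 × 0.012) + 60 = 3600/0.12 + 60 ≈ 30060.0 mm ≈ 30.06 m.
Near limit Dn = s·(H − f)/(H + s − 2f) = 25300 × (30060.0 − 60) / (30060.0 + 25300 − 2 × 60) = 25300 × 30000.0 / 55240.0 ≈ 13740 mm ≈ 13.7 m.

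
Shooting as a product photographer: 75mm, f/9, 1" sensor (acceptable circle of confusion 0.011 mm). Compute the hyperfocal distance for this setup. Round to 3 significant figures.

Hyperfocal distance H = f²/(N·c) + f = 75²/(9 × 0.011) + 75 = 5625/0.099 + 75 ≈ 56893.2 mm ≈ 56.9 m.

56.9 m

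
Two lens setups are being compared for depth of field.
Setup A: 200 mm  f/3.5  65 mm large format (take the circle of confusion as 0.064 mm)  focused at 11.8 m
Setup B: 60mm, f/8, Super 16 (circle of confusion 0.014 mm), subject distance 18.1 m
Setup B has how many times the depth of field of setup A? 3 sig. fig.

Setup A: H = 200²/(3.5×0.064) + 200 ≈ 178771.4 mm; DoF = Df − Dn = 12619.8 − 11080.2 ≈ 1539.6 mm.
Setup B: H = 60²/(8×0.014) + 60 ≈ 32202.9 mm; DoF = Df − Dn = 41253 − 11593 ≈ 29660 mm.
Ratio = 29660 / 1539.6 ≈ 19.3.

19.3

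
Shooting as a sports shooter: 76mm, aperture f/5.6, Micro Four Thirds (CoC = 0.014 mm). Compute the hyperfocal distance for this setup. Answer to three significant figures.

73.7 m

Hyperfocal distance H = f²/(N·c) + f = 76²/(5.6 × 0.014) + 76 = 5776/0.0784 + 76 ≈ 73749.5 mm ≈ 73.7 m.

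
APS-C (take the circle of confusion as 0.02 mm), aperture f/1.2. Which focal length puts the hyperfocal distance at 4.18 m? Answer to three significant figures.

From H = f²/(N·c) + f, with f ≪ H: f ≈ √(H·N·c) = √(4180 × 1.2 × 0.02) = √100.32 ≈ 10.02 mm.
The +f correction barely moves this — solving exactly, f² + N·c·f − N·c·H = 0 ⇒ f = (−N·c + √((N·c)² + 4·N·c·H))/2 = (−0.024 + √401.28)/2 ≈ 10.004 mm, so f ≈ 10.0 mm.

10.0 mm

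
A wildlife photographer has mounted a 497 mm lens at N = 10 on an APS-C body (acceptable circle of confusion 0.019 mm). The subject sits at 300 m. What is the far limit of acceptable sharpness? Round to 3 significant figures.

390 m

Hyperfocal distance H = f²/(N·c) + f = 497²/(10 × 0.019) + 497 = 247009/0.19 + 497 ≈ 1300544.4 mm ≈ 1301 m.
Far limit Df = s·(H − f)/(H − s) = 300000 × (1300544.4 − 497) / (1300544.4 − 300000) = 300000 × 1300047.4 / 1000544.4 ≈ 389802 mm ≈ 390 m.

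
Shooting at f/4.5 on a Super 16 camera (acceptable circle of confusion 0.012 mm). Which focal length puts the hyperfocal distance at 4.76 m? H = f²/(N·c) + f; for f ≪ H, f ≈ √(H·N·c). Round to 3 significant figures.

16.0 mm

From H = f²/(N·c) + f, with f ≪ H: f ≈ √(H·N·c) = √(4760 × 4.5 × 0.012) = √257.04 ≈ 16.03 mm.
The +f correction barely moves this — solving exactly, f² + N·c·f − N·c·H = 0 ⇒ f = (−N·c + √((N·c)² + 4·N·c·H))/2 = (−0.054 + √1028.2)/2 ≈ 16.005 mm, so f ≈ 16.0 mm.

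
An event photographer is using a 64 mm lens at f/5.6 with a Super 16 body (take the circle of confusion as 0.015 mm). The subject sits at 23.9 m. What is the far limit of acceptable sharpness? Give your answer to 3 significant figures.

Hyperfocal distance H = f²/(N·c) + f = 64²/(5.6 × 0.015) + 64 = 4096/0.084 + 64 ≈ 48825.9 mm ≈ 48.83 m.
Far limit Df = s·(H − f)/(H − s) = 23900 × (48825.9 − 64) / (48825.9 − 23900) = 23900 × 48761.9 / 24925.9 ≈ 46755 mm ≈ 46.8 m.

46.8 m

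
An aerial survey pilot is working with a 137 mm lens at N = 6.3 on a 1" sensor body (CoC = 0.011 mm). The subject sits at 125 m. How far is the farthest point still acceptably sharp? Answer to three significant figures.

Hyperfocal distance H = f²/(N·c) + f = 137²/(6.3 × 0.011) + 137 = 18769/0.0693 + 137 ≈ 270973.9 mm ≈ 271.0 m.
Far limit Df = s·(H − f)/(H − s) = 125000 × (270973.9 − 137) / (270973.9 − 125000) = 125000 × 270836.9 / 145973.9 ≈ 231922 mm ≈ 232 m.

232 m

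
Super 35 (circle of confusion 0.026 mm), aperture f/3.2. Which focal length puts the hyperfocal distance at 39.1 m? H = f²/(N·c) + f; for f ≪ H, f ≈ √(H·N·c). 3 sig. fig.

From H = f²/(N·c) + f, with f ≪ H: f ≈ √(H·N·c) = √(39100 × 3.2 × 0.026) = √3253.1 ≈ 57.04 mm.
The +f correction barely moves this — solving exactly, f² + N·c·f − N·c·H = 0 ⇒ f = (−N·c + √((N·c)² + 4·N·c·H))/2 = (−0.0832 + √13012)/2 ≈ 56.995 mm, so f ≈ 57.0 mm.

57.0 mm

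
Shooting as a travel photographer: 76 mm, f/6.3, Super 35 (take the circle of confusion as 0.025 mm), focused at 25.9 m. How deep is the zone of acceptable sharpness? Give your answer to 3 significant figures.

Hyperfocal distance H = f²/(N·c) + f = 76²/(6.3 × 0.025) + 76 = 5776/0.1575 + 76 ≈ 36749.0 mm ≈ 36.75 m.
Near limit Dn = s·(H − f)/(H + s − 2f) = 25900 × (36749.0 − 76) / (36749.0 + 25900 − 2 × 76) = 25900 × 36673.0 / 62497.0 ≈ 15198 mm.
Far limit Df = s·(H − f)/(H − s) = 25900 × (36749.0 − 76) / (36749.0 − 25900) = 25900 × 36673.0 / 10849.0 ≈ 87550 mm.
Depth of field = Df − Dn = 87550 − 15198 ≈ 72352 mm ≈ 72.4 m.

72.4 m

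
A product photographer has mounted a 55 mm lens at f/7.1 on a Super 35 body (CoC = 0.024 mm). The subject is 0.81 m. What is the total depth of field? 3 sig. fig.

69.0 mm

Hyperfocal distance H = f²/(N·c) + f = 55²/(7.1 × 0.024) + 55 = 3025/0.1704 + 55 ≈ 17807.3 mm ≈ 17.81 m.
Near limit Dn = s·(H − f)/(H + s − 2f) = 810 × (17807.3 − 55) / (17807.3 + 810 − 2 × 55) = 810 × 17752.3 / 18507.3 ≈ 776.956 mm.
Far limit Df = s·(H − f)/(H − s) = 810 × (17807.3 − 55) / (17807.3 − 810) = 810 × 17752.3 / 16997.3 ≈ 845.979 mm.
Depth of field = Df − Dn = 845.979 − 776.956 ≈ 69.023 mm.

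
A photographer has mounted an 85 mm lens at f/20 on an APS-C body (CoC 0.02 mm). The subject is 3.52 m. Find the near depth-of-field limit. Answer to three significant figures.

Hyperfocal distance H = f²/(N·c) + f = 85²/(20 × 0.02) + 85 = 7225/0.4 + 85 ≈ 18147.5 mm ≈ 18.15 m.
Near limit Dn = s·(H − f)/(H + s − 2f) = 3520 × (18147.5 − 85) / (18147.5 + 3520 − 2 × 85) = 3520 × 18062.5 / 21497.5 ≈ 2957.6 mm ≈ 2.96 m.

2.96 m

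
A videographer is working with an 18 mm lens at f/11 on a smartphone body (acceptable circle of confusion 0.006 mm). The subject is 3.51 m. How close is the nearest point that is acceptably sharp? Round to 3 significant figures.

Hyperfocal distance H = f²/(N·c) + f = 18²/(11 × 0.006) + 18 = 324/0.066 + 18 ≈ 4927.1 mm ≈ 4.927 m.
Near limit Dn = s·(H − f)/(H + s − 2f) = 3510 × (4927.1 − 18) / (4927.1 + 3510 − 2 × 18) = 3510 × 4909.1 / 8401.1 ≈ 2051.0 mm ≈ 2.05 m.

2.05 m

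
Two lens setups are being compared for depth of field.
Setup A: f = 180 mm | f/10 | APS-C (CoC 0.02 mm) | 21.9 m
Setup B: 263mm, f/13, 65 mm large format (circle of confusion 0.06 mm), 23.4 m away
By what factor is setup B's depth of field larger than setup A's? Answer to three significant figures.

Setup A: H = 180²/(10×0.02) + 180 ≈ 162180.0 mm; DoF = Df − Dn = 25290.8 − 19310.9 ≈ 5979.9 mm.
Setup B: H = 263²/(13×0.06) + 263 ≈ 88941.2 mm; DoF = Df − Dn = 31661 − 18558 ≈ 13103 mm.
Ratio = 13103 / 5979.9 ≈ 2.19.

2.19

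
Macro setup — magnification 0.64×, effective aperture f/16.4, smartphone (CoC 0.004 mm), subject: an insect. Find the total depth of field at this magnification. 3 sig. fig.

At magnification m, DoF ≈ 2·N_eff·c/m² = 2 × 16.4 × 0.004 / 0.64² = 0.1312 / 0.4096 ≈ 0.32 mm.

0.320 mm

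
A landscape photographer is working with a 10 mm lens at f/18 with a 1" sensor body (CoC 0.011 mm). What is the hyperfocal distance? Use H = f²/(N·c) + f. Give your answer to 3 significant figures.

0.515 m

Hyperfocal distance H = f²/(N·c) + f = 10²/(18 × 0.011) + 10 = 100/0.198 + 10 ≈ 515.1 mm ≈ 0.515 m.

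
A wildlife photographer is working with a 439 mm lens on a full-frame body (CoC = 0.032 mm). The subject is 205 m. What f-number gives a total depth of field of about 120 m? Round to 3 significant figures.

f/7.98

Write h = H − f = f²/(N·c). The thin-lens limits are Dn = s·h/(h + (s−f)) and Df = s·h/(h − (s−f)), so DoF = Df − Dn = 2·s·(s−f)·h / (h² − (s−f)²).
That is a quadratic in h: DoF·h² − 2·s·(s−f)·h − DoF·(s−f)² = 0 ⇒ h = (s−f)·(s + √(s² + DoF²)) / DoF = 204561 × (205000 + √(205000² + 120000²)) / 120000 = 204561 × (205000 + 237539) / 120000 ≈ 754386 mm.
Then N = f²/(c·h) = 439² / (0.032 × 754386) = 192721 / 24140 ≈ 7.98.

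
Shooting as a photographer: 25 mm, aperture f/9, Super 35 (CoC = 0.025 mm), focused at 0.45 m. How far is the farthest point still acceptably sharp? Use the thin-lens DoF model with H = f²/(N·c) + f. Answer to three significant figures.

0.531 m

Hyperfocal distance H = f²/(N·c) + f = 25²/(9 × 0.025) + 25 = 625/0.225 + 25 ≈ 2802.8 mm ≈ 2.803 m.
Far limit Df = s·(H − f)/(H − s) = 450 × (2802.8 − 25) / (2802.8 − 450) = 450 × 2777.8 / 2352.8 ≈ 531.29 mm ≈ 0.531 m.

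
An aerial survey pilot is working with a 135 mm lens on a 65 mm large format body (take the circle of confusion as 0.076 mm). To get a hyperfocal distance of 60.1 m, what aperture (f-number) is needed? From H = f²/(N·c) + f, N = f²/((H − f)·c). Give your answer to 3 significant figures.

f/4

Rearrange H = f²/(N·c) + f for N: N = f² / ((H − f)·c).
N = 135² / ((60100 − 135) × 0.076) = 18225 / 4557 ≈ 4.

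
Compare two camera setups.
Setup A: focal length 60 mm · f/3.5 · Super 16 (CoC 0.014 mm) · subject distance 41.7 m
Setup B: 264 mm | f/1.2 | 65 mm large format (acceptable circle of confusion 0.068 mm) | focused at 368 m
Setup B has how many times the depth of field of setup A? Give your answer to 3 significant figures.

Setup A: H = 60²/(3.5×0.014) + 60 ≈ 73529.4 mm; DoF = Df − Dn = 96253 − 26615 ≈ 69638 mm.
Setup B: H = 264²/(1.2×0.068) + 264 ≈ 854381.6 mm; DoF = Df − Dn = 646232 − 257245 ≈ 388987 mm.
Ratio = 388987 / 69638 ≈ 5.59.

5.59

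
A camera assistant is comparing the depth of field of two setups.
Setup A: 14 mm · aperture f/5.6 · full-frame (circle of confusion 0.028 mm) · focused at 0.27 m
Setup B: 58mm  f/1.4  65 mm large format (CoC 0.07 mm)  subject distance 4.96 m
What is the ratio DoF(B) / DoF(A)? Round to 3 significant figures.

12.5

Setup A: H = 14²/(5.6×0.028) + 14 ≈ 1264.0 mm; DoF = Df − Dn = 339.54 − 224.10 ≈ 115.44 mm.
Setup B: H = 58²/(1.4×0.07) + 58 ≈ 34384.5 mm; DoF = Df − Dn = 5786.3 − 4340.2 ≈ 1446.1 mm.
Ratio = 1446.1 / 115.44 ≈ 12.5.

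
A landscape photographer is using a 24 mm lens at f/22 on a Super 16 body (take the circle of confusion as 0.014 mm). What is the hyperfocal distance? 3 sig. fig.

Hyperfocal distance H = f²/(N·c) + f = 24²/(22 × 0.014) + 24 = 576/0.308 + 24 ≈ 1894.1 mm ≈ 1.89 m.

1.89 m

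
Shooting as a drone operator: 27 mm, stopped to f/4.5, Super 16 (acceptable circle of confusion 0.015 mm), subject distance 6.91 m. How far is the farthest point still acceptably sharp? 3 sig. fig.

Hyperfocal distance H = f²/(N·c) + f = 27²/(4.5 × 0.015) + 27 = 729/0.0675 + 27 ≈ 10827.0 mm ≈ 10.83 m.
Far limit Df = s·(H − f)/(H − s) = 6910 × (10827.0 − 27) / (10827.0 − 6910) = 6910 × 10800.0 / 3917.0 ≈ 19052 mm ≈ 19.1 m.

19.1 m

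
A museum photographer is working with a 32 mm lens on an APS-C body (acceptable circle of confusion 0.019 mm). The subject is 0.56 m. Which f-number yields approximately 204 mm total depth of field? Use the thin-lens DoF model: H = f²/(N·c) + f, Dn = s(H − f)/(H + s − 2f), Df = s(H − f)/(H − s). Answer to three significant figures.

f/18

Write h = H − f = f²/(N·c). The thin-lens limits are Dn = s·h/(h + (s−f)) and Df = s·h/(h − (s−f)), so DoF = Df − Dn = 2·s·(s−f)·h / (h² − (s−f)²).
That is a quadratic in h: DoF·h² − 2·s·(s−f)·h − DoF·(s−f)² = 0 ⇒ h = (s−f)·(s + √(s² + DoF²)) / DoF = 528 × (560 + √(560² + 204²)) / 204 = 528 × (560 + 596.000) / 204 ≈ 2992.0 mm.
Then N = f²/(c·h) = 32² / (0.019 × 2992.0) = 1024 / 56.848 ≈ 18.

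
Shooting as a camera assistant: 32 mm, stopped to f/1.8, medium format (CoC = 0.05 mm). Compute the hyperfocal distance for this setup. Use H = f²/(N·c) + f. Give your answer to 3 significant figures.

Hyperfocal distance H = f²/(N·c) + f = 32²/(1.8 × 0.05) + 32 = 1024/0.09 + 32 ≈ 11409.8 mm ≈ 11.4 m.

11.4 m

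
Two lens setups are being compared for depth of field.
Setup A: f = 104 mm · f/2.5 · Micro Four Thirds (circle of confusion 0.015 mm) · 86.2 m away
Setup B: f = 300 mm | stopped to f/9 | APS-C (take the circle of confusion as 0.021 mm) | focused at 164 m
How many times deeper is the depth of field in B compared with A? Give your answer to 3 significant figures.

Setup A: H = 104²/(2.5×0.015) + 104 ≈ 288530.7 mm; DoF = Df − Dn = 122880 − 66384 ≈ 56496 mm.
Setup B: H = 300²/(9×0.021) + 300 ≈ 476490.5 mm; DoF = Df − Dn = 249912 − 122045 ≈ 127867 mm.
Ratio = 127867 / 56496 ≈ 2.26.

2.26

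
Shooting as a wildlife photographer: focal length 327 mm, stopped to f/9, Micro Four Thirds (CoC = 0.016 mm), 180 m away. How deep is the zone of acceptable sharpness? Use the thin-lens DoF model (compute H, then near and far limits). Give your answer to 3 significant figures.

Hyperfocal distance H = f²/(N·c) + f = 327²/(9 × 0.016) + 327 = 106929/0.144 + 327 ≈ 742889.5 mm ≈ 742.9 m.
Near limit Dn = s·(H − f)/(H + s − 2f) = 180000 × (742889.5 − 327) / (742889.5 + 180000 − 2 × 327) = 180000 × 742562.5 / 922235.5 ≈ 144932 mm.
Far limit Df = s·(H − f)/(H − s) = 180000 × (742889.5 − 327) / (742889.5 − 180000) = 180000 × 742562.5 / 562889.5 ≈ 237456 mm.
Depth of field = Df − Dn = 237456 − 144932 ≈ 92524 mm ≈ 92.5 m.

92.5 m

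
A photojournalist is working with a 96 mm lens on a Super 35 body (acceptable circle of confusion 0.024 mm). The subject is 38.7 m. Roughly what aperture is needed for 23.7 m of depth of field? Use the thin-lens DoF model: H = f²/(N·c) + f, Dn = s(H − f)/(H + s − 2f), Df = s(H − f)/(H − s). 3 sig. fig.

f/2.80

Write h = H − f = f²/(N·c). The thin-lens limits are Dn = s·h/(h + (s−f)) and Df = s·h/(h − (s−f)), so DoF = Df − Dn = 2·s·(s−f)·h / (h² − (s−f)²).
That is a quadratic in h: DoF·h² − 2·s·(s−f)·h − DoF·(s−f)² = 0 ⇒ h = (s−f)·(s + √(s² + DoF²)) / DoF = 38604 × (38700 + √(38700² + 23700²)) / 23700 = 38604 × (38700 + 45380.4) / 23700 ≈ 136955 mm.
Then N = f²/(c·h) = 96² / (0.024 × 136955) = 9216 / 3286.9 ≈ 2.80.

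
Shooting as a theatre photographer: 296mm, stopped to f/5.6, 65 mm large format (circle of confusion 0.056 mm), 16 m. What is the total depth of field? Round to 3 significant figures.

Hyperfocal distance H = f²/(N·c) + f = 296²/(5.6 × 0.056) + 296 = 87616/0.3136 + 296 ≈ 279683.8 mm ≈ 279.7 m.
Near limit Dn = s·(H − f)/(H + s − 2f) = 16000 × (279683.8 − 296) / (279683.8 + 16000 − 2 × 296) = 16000 × 279387.8 / 295091.8 ≈ 15148.5 mm.
Far limit Df = s·(H − f)/(H − s) = 16000 × (279683.8 − 296) / (279683.8 − 16000) = 16000 × 279387.8 / 263683.8 ≈ 16952.9 mm.
Depth of field = Df − Dn = 16952.9 − 15148.5 ≈ 1804.4 mm ≈ 1.80 m.

1.80 m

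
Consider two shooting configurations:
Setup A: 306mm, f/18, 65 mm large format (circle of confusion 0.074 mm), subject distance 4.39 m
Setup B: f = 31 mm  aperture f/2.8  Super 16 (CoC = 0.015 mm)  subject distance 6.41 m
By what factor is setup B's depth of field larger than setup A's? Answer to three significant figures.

Setup A: H = 306²/(18×0.074) + 306 ≈ 70603.3 mm; DoF = Df − Dn = 4660.77 − 4148.96 ≈ 511.81 mm.
Setup B: H = 31²/(2.8×0.015) + 31 ≈ 22912.0 mm; DoF = Df − Dn = 8887.9 − 5012.5 ≈ 3875.4 mm.
Ratio = 3875.4 / 511.81 ≈ 7.57.

7.57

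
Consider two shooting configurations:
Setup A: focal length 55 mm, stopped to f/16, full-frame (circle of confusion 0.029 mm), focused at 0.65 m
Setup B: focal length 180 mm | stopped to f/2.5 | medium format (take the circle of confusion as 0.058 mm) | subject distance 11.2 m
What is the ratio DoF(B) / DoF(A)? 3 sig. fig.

9.26

Setup A: H = 55²/(16×0.029) + 55 ≈ 6574.4 mm; DoF = Df − Dn = 715.28 − 595.64 ≈ 119.64 mm.
Setup B: H = 180²/(2.5×0.058) + 180 ≈ 223628.3 mm; DoF = Df − Dn = 11781.0 − 10673.6 ≈ 1107.4 mm.
Ratio = 1107.4 / 119.64 ≈ 9.26.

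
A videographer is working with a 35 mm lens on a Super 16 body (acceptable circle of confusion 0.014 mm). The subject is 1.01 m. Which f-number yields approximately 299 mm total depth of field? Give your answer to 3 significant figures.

f/13

Write h = H − f = f²/(N·c). The thin-lens limits are Dn = s·h/(h + (s−f)) and Df = s·h/(h − (s−f)), so DoF = Df − Dn = 2·s·(s−f)·h / (h² − (s−f)²).
That is a quadratic in h: DoF·h² − 2·s·(s−f)·h − DoF·(s−f)² = 0 ⇒ h = (s−f)·(s + √(s² + DoF²)) / DoF = 975 × (1010 + √(1010² + 299²)) / 299 = 975 × (1010 + 1053.33) / 299 ≈ 6728.2 mm.
Then N = f²/(c·h) = 35² / (0.014 × 6728.2) = 1225 / 94.195 ≈ 13.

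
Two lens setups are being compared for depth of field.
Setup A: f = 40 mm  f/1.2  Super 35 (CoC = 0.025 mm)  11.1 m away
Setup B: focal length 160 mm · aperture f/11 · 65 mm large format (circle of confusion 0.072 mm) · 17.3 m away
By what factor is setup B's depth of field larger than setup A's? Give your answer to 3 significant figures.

5.31

Setup A: H = 40²/(1.2×0.025) + 40 ≈ 53373.3 mm; DoF = Df − Dn = 14004.1 − 9193.5 ≈ 4810.6 mm.
Setup B: H = 160²/(11×0.072) + 160 ≈ 32483.2 mm; DoF = Df − Dn = 36830 − 11305 ≈ 25525 mm.
Ratio = 25525 / 4810.6 ≈ 5.31.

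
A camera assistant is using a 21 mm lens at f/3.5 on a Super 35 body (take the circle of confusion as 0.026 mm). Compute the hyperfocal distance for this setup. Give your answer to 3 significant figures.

Hyperfocal distance H = f²/(N·c) + f = 21²/(3.5 × 0.026) + 21 = 441/0.091 + 21 ≈ 4867.2 mm ≈ 4.87 m.

4.87 m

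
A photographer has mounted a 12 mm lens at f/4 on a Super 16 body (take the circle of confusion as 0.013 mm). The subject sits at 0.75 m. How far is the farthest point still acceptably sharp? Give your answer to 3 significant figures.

Hyperfocal distance H = f²/(N·c) + f = 12²/(4 × 0.013) + 12 = 144/0.052 + 12 ≈ 2781.2 mm ≈ 2.781 m.
Far limit Df = s·(H − f)/(H − s) = 750 × (2781.2 − 12) / (2781.2 − 750) = 750 × 2769.2 / 2031.2 ≈ 1022.5 mm ≈ 1.02 m.

1.02 m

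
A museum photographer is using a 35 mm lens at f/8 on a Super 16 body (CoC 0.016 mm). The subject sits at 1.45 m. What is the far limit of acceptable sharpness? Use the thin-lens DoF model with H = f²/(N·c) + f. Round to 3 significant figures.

1.70 m

Hyperfocal distance H = f²/(N·c) + f = 35²/(8 × 0.016) + 35 = 1225/0.128 + 35 ≈ 9605.3 mm ≈ 9.605 m.
Far limit Df = s·(H − f)/(H − s) = 1450 × (9605.3 − 35) / (9605.3 − 1450) = 1450 × 9570.3 / 8155.3 ≈ 1701.6 mm ≈ 1.70 m.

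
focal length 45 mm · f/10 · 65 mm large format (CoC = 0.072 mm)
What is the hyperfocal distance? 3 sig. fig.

2.86 m

Hyperfocal distance H = f²/(N·c) + f = 45²/(10 × 0.072) + 45 = 2025/0.72 + 45 ≈ 2857.5 mm ≈ 2.86 m.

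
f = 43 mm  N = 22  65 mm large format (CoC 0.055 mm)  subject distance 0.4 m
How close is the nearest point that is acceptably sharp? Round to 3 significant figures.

324 mm

Hyperfocal distance H = f²/(N·c) + f = 43²/(22 × 0.055) + 43 = 1849/1.21 + 43 ≈ 1571.1 mm ≈ 1.571 m.
Near limit Dn = s·(H − f)/(H + s − 2f) = 400 × (1571.1 − 43) / (1571.1 + 400 − 2 × 43) = 400 × 1528.1 / 1885.1 ≈ 324.25 mm.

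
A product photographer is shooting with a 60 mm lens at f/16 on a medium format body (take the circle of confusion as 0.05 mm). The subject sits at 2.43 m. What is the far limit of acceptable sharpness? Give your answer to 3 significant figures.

Hyperfocal distance H = f²/(N·c) + f = 60²/(16 × 0.05) + 60 = 3600/0.8 + 60 ≈ 4560.0 mm ≈ 4.560 m.
Far limit Df = s·(H − f)/(H − s) = 2430 × (4560.0 − 60) / (4560.0 − 2430) = 2430 × 4500.0 / 2130.0 ≈ 5133.8 mm ≈ 5.13 m.

5.13 m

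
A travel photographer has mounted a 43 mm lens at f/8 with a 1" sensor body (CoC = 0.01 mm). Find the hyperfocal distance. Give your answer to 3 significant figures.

23.2 m

Hyperfocal distance H = f²/(N·c) + f = 43²/(8 × 0.01) + 43 = 1849/0.08 + 43 ≈ 23155.5 mm ≈ 23.2 m.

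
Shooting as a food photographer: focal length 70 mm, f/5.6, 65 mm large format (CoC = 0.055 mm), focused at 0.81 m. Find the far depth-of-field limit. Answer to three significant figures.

Hyperfocal distance H = f²/(N·c) + f = 70²/(5.6 × 0.055) + 70 = 4900/0.308 + 70 ≈ 15979.1 mm ≈ 15.98 m.
Far limit Df = s·(H − f)/(H − s) = 810 × (15979.1 − 70) / (15979.1 − 810) = 810 × 15909.1 / 15169.1 ≈ 849.51 mm ≈ 0.850 m.

0.850 m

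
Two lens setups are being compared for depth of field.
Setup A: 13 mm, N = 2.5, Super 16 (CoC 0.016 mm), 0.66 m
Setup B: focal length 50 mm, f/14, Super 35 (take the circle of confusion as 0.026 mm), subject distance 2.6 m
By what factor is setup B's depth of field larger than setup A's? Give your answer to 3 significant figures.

Setup A: H = 13²/(2.5×0.016) + 13 ≈ 4238.0 mm; DoF = Df − Dn = 779.35 − 572.35 ≈ 207.00 mm.
Setup B: H = 50²/(14×0.026) + 50 ≈ 6918.1 mm; DoF = Df − Dn = 4135.4 − 1896.0 ≈ 2239.4 mm.
Ratio = 2239.4 / 207.00 ≈ 10.8.

10.8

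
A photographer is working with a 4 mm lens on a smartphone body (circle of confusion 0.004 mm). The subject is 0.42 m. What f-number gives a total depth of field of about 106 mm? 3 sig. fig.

f/1.19

Write h = H − f = f²/(N·c). The thin-lens limits are Dn = s·h/(h + (s−f)) and Df = s·h/(h − (s−f)), so DoF = Df − Dn = 2·s·(s−f)·h / (h² − (s−f)²).
That is a quadratic in h: DoF·h² − 2·s·(s−f)·h − DoF·(s−f)² = 0 ⇒ h = (s−f)·(s + √(s² + DoF²)) / DoF = 416 × (420 + √(420² + 106²)) / 106 = 416 × (420 + 433.170) / 106 ≈ 3348.3 mm.
Then N = f²/(c·h) = 4² / (0.004 × 3348.3) = 16 / 13.393 ≈ 1.19.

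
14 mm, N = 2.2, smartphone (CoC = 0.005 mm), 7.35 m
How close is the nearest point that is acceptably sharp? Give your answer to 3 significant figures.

Hyperfocal distance H = f²/(N·c) + f = 14²/(2.2 × 0.005) + 14 = 196/0.011 + 14 ≈ 17832.2 mm ≈ 17.83 m.
Near limit Dn = s·(H − f)/(H + s − 2f) = 7350 × (17832.2 − 14) / (17832.2 + 7350 − 2 × 14) = 7350 × 17818.2 / 25154.2 ≈ 5206.4 mm ≈ 5.21 m.

5.21 m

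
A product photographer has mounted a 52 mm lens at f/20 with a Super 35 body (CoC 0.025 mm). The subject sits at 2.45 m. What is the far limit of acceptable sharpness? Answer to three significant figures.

Hyperfocal distance H = f²/(N·c) + f = 52²/(20 × 0.025) + 52 = 2704/0.5 + 52 ≈ 5460.0 mm ≈ 5.460 m.
Far limit Df = s·(H − f)/(H − s) = 2450 × (5460.0 − 52) / (5460.0 − 2450) = 2450 × 5408.0 / 3010.0 ≈ 4401.9 mm ≈ 4.40 m.

4.40 m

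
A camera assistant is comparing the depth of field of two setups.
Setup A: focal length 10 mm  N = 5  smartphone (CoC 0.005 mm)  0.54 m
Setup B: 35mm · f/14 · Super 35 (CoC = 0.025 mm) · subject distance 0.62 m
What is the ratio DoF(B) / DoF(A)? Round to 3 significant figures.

1.46

Setup A: H = 10²/(5×0.005) + 10 ≈ 4010.0 mm; DoF = Df − Dn = 622.48 − 476.82 ≈ 145.66 mm.
Setup B: H = 35²/(14×0.025) + 35 ≈ 3535.0 mm; DoF = Df − Dn = 744.43 − 531.21 ≈ 213.22 mm.
Ratio = 213.22 / 145.66 ≈ 1.46.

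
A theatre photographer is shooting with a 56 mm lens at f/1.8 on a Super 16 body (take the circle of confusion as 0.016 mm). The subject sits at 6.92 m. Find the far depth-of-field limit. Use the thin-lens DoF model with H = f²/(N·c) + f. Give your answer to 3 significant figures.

Hyperfocal distance H = f²/(N·c) + f = 56²/(1.8 × 0.016) + 56 = 3136/0.0288 + 56 ≈ 108944.9 mm ≈ 108.9 m.
Far limit Df = s·(H − f)/(H − s) = 6920 × (108944.9 − 56) / (108944.9 − 6920) = 6920 × 108888.9 / 102024.9 ≈ 7385.6 mm ≈ 7.39 m.

7.39 m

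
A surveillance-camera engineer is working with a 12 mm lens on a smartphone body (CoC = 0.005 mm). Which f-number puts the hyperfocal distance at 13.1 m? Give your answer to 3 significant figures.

f/2.20

Rearrange H = f²/(N·c) + f for N: N = f² / ((H − f)·c).
N = 12² / ((13100 − 12) × 0.005) = 144 / 65.44 ≈ 2.20.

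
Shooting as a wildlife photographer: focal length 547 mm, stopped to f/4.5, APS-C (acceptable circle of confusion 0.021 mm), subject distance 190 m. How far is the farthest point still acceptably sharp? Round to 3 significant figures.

Hyperfocal distance H = f²/(N·c) + f = 547²/(4.5 × 0.021) + 547 = 299209/0.0945 + 547 ≈ 3166779.8 mm ≈ 3167 m.
Far limit Df = s·(H − f)/(H − s) = 190000 × (3166779.8 − 547) / (3166779.8 − 190000) = 190000 × 3166232.8 / 2976779.8 ≈ 202092 mm ≈ 202 m.

202 m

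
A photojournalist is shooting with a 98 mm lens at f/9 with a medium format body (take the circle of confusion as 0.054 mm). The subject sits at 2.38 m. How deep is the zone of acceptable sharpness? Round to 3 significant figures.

0.557 m

Hyperfocal distance H = f²/(N·c) + f = 98²/(9 × 0.054) + 98 = 9604/0.486 + 98 ≈ 19859.3 mm ≈ 19.86 m.
Near limit Dn = s·(H − f)/(H + s − 2f) = 2380 × (19859.3 − 98) / (19859.3 + 2380 − 2 × 98) = 2380 × 19761.3 / 22043.3 ≈ 2133.61 mm.
Far limit Df = s·(H − f)/(H − s) = 2380 × (19859.3 − 98) / (19859.3 − 2380) = 2380 × 19761.3 / 17479.3 ≈ 2690.72 mm.
Depth of field = Df − Dn = 2690.72 − 2133.61 ≈ 557.11 mm ≈ 0.557 m.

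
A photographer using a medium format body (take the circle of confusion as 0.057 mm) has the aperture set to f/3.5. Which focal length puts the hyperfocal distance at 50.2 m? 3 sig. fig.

From H = f²/(N·c) + f, with f ≪ H: f ≈ √(H·N·c) = √(50200 × 3.5 × 0.057) = √10015 ≈ 100.1 mm.
The +f correction barely moves this — solving exactly, f² + N·c·f − N·c·H = 0 ⇒ f = (−N·c + √((N·c)² + 4·N·c·H))/2 = (−0.1995 + √40060)/2 ≈ 99.975 mm, so f ≈ 100 mm.

100 mm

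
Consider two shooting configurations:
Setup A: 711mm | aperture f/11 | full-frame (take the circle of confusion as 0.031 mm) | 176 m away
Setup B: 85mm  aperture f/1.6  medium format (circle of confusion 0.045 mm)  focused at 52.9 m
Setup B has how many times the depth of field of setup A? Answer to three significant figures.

Setup A: H = 711²/(11×0.031) + 711 ≈ 1483177.3 mm; DoF = Df − Dn = 199601 − 157390 ≈ 42211 mm.
Setup B: H = 85²/(1.6×0.045) + 85 ≈ 100432.2 mm; DoF = Df − Dn = 111679 − 34658 ≈ 77021 mm.
Ratio = 77021 / 42211 ≈ 1.82.

1.82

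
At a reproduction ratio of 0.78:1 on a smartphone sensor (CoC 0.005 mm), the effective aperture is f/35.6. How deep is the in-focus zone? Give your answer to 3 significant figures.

0.585 mm

At magnification m, DoF ≈ 2·N_eff·c/m² = 2 × 35.6 × 0.005 / 0.78² = 0.356 / 0.6084 ≈ 0.585 mm.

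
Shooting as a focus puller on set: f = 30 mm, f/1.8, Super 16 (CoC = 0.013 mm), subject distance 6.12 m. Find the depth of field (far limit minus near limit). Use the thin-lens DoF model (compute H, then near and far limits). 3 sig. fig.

1.99 m

Hyperfocal distance H = f²/(N·c) + f = 30²/(1.8 × 0.013) + 30 = 900/0.0234 + 30 ≈ 38491.5 mm ≈ 38.49 m.
Near limit Dn = s·(H − f)/(H + s − 2f) = 6120 × (38491.5 − 30) / (38491.5 + 6120 − 2 × 30) = 6120 × 38461.5 / 44551.5 ≈ 5283.4 mm.
Far limit Df = s·(H − f)/(H − s) = 6120 × (38491.5 − 30) / (38491.5 − 6120) = 6120 × 38461.5 / 32371.5 ≈ 7271.3 mm.
Depth of field = Df − Dn = 7271.3 − 5283.4 ≈ 1987.9 mm ≈ 1.99 m.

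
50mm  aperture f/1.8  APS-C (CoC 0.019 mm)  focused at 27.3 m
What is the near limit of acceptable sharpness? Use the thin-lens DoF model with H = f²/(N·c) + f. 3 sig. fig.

Hyperfocal distance H = f²/(N·c) + f = 50²/(1.8 × 0.019) + 50 = 2500/0.0342 + 50 ≈ 73149.4 mm ≈ 73.15 m.
Near limit Dn = s·(H − f)/(H + s − 2f) = 27300 × (73149.4 − 50) / (73149.4 + 27300 − 2 × 50) = 27300 × 73099.4 / 100349.4 ≈ 19887 mm ≈ 19.9 m.

19.9 m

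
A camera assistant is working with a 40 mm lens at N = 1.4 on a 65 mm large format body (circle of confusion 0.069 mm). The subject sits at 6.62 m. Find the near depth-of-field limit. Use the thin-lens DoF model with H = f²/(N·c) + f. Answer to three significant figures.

4.74 m

Hyperfocal distance H = f²/(N·c) + f = 40²/(1.4 × 0.069) + 40 = 1600/0.0966 + 40 ≈ 16603.1 mm ≈ 16.60 m.
Near limit Dn = s·(H − f)/(H + s − 2f) = 6620 × (16603.1 − 40) / (16603.1 + 6620 − 2 × 40) = 6620 × 16563.1 / 23143.1 ≈ 4737.8 mm ≈ 4.74 m.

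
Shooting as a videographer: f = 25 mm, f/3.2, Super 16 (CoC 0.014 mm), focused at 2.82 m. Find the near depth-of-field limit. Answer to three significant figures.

Hyperfocal distance H = f²/(N·c) + f = 25²/(3.2 × 0.014) + 25 = 625/0.0448 + 25 ≈ 13975.9 mm ≈ 13.98 m.
Near limit Dn = s·(H − f)/(H + s − 2f) = 2820 × (13975.9 − 25) / (13975.9 + 2820 − 2 × 25) = 2820 × 13950.9 / 16745.9 ≈ 2349.3 mm ≈ 2.35 m.

2.35 m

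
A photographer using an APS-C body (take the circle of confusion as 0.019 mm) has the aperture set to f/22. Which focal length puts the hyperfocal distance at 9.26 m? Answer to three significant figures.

62.0 mm

From H = f²/(N·c) + f, with f ≪ H: f ≈ √(H·N·c) = √(9260 × 22 × 0.019) = √3870.7 ≈ 62.21 mm.
Exact: f² + N·c·f − N·c·H = 0 ⇒ f = (−N·c + √((N·c)² + 4·N·c·H))/2 = (−0.418 + √15483)/2 ≈ 62.006 mm ≈ 62.0 mm.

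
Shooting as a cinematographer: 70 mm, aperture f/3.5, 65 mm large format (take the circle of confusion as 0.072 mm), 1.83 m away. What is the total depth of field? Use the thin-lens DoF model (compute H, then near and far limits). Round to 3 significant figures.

334 mm

Hyperfocal distance H = f²/(N·c) + f = 70²/(3.5 × 0.072) + 70 = 4900/0.252 + 70 ≈ 19514.4 mm ≈ 19.51 m.
Near limit Dn = s·(H − f)/(H + s − 2f) = 1830 × (19514.4 − 70) / (19514.4 + 1830 − 2 × 70) = 1830 × 19444.4 / 21204.4 ≈ 1678.11 mm.
Far limit Df = s·(H − f)/(H − s) = 1830 × (19514.4 − 70) / (19514.4 − 1830) = 1830 × 19444.4 / 17684.4 ≈ 2012.13 mm.
Depth of field = Df − Dn = 2012.13 − 1678.11 ≈ 334.02 mm.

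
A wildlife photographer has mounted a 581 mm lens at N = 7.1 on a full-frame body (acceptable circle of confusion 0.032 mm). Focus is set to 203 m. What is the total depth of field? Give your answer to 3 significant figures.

56.4 m

Hyperfocal distance H = f²/(N·c) + f = 581²/(7.1 × 0.032) + 581 = 337561/0.2272 + 581 ≈ 1486324.8 mm ≈ 1486 m.
Near limit Dn = s·(H − f)/(H + s − 2f) = 203000 × (1486324.8 − 581) / (1486324.8 + 203000 − 2 × 581) = 203000 × 1485743.8 / 1688162.8 ≈ 178659 mm.
Far limit Df = s·(H − f)/(H − s) = 203000 × (1486324.8 − 581) / (1486324.8 − 203000) = 203000 × 1485743.8 / 1283324.8 ≈ 235019 mm.
Depth of field = Df − Dn = 235019 − 178659 ≈ 56360 mm ≈ 56.4 m.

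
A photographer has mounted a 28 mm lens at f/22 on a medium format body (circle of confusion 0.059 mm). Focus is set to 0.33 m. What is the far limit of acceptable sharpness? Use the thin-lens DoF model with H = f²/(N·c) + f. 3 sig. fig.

0.660 m

Hyperfocal distance H = f²/(N·c) + f = 28²/(22 × 0.059) + 28 = 784/1.298 + 28 ≈ 632.0 mm ≈ 0.632 m.
Far limit Df = s·(H − f)/(H − s) = 330 × (632.0 − 28) / (632.0 − 330) = 330 × 604.0 / 302.0 ≈ 659.99 mm ≈ 0.660 m.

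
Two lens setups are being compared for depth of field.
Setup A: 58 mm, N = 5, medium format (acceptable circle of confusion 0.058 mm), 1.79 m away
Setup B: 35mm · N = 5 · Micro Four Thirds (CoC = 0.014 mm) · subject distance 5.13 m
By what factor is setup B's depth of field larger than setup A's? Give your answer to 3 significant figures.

5.97

Setup A: H = 58²/(5×0.058) + 58 ≈ 11658.0 mm; DoF = Df − Dn = 2104.18 − 1557.46 ≈ 546.72 mm.
Setup B: H = 35²/(5×0.014) + 35 ≈ 17535.0 mm; DoF = Df − Dn = 7237.0 − 3973.2 ≈ 3263.8 mm.
Ratio = 3263.8 / 546.72 ≈ 5.97.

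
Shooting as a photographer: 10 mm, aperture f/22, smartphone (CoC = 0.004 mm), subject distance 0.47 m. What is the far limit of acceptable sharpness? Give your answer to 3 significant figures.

0.790 m

Hyperfocal distance H = f²/(N·c) + f = 10²/(22 × 0.004) + 10 = 100/0.088 + 10 ≈ 1146.4 mm ≈ 1.146 m.
Far limit Df = s·(H − f)/(H − s) = 470 × (1146.4 − 10) / (1146.4 − 470) = 470 × 1136.4 / 676.4 ≈ 789.65 mm ≈ 0.790 m.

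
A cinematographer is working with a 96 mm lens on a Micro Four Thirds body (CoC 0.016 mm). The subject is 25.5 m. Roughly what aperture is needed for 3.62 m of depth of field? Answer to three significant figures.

f/1.60

Write h = H − f = f²/(N·c). The thin-lens limits are Dn = s·h/(h + (s−f)) and Df = s·h/(h − (s−f)), so DoF = Df − Dn = 2·s·(s−f)·h / (h² − (s−f)²).
That is a quadratic in h: DoF·h² − 2·s·(s−f)·h − DoF·(s−f)² = 0 ⇒ h = (s−f)·(s + √(s² + DoF²)) / DoF = 25404 × (25500 + √(25500² + 3620²)) / 3620 = 25404 × (25500 + 25755.7) / 3620 ≈ 359696 mm.
Then N = f²/(c·h) = 96² / (0.016 × 359696) = 9216 / 5755.1 ≈ 1.60.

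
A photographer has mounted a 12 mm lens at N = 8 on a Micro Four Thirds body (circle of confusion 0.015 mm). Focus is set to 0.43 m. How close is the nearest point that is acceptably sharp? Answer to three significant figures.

Hyperfocal distance H = f²/(N·c) + f = 12²/(8 × 0.015) + 12 = 144/0.12 + 12 ≈ 1212.0 mm ≈ 1.212 m.
Near limit Dn = s·(H − f)/(H + s − 2f) = 430 × (1212.0 − 12) / (1212.0 + 430 − 2 × 12) = 430 × 1200.0 / 1618.0 ≈ 318.91 mm.

319 mm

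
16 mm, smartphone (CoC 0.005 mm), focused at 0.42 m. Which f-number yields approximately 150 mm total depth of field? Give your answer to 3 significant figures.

Write h = H − f = f²/(N·c). The thin-lens limits are Dn = s·h/(h + (s−f)) and Df = s·h/(h − (s−f)), so DoF = Df − Dn = 2·s·(s−f)·h / (h² − (s−f)²).
That is a quadratic in h: DoF·h² − 2·s·(s−f)·h − DoF·(s−f)² = 0 ⇒ h = (s−f)·(s + √(s² + DoF²)) / DoF = 404 × (420 + √(420² + 150²)) / 150 = 404 × (420 + 445.982) / 150 ≈ 2332.4 mm.
Then N = f²/(c·h) = 16² / (0.005 × 2332.4) = 256 / 11.662 ≈ 22.

f/22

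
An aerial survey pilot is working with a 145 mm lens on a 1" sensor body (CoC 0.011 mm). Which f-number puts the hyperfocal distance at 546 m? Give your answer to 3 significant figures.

f/3.50

Rearrange H = f²/(N·c) + f for N: N = f² / ((H − f)·c).
N = 145² / ((546000 − 145) × 0.011) = 21025 / 6004 ≈ 3.50.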